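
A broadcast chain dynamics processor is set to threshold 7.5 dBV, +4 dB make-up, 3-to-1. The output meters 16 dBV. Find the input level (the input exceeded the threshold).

21 dBV

Stripping the +4 dB make-up gives 12 dBV at the gain stage.
That's 4.5 dB above the 7.5 dBV threshold.
Before 3:1 compression the overshoot was 4.5 × 3 = 13.5 dB, so input = 7.5 + 13.5 = 21 dBV.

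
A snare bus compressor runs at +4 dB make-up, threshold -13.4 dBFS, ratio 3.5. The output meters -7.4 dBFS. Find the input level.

Before make-up, the level was -7.4 − 4 = -11.4 dBFS.
That's 2 dB above the -13.4 dBFS threshold.
Before 3.5:1 compression the overshoot was 2 × 3.5 = 7 dB, so input = -13.4 + 7 = -6.4 dBFS.

-6.4 dBFS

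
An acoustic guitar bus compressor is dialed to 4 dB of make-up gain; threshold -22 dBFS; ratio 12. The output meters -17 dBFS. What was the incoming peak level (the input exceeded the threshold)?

Before make-up, the level was -17 − 4 = -21 dBFS.
Post-compression overshoot = -21 − (-22) = 1 dB.
Undo the ratio: input overshoot = 1 × 12 = 12 dB, giving input = -10 dBFS.

-10 dBFS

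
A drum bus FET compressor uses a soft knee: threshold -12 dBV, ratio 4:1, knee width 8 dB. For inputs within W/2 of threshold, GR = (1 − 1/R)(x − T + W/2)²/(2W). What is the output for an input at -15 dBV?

x − T + W/2 = -15 − (-12) + 4 = 1.
GR = (1 − 1/4) × 1² / 16 = 0.75 × 1 / 16 = 0.046875 dB.
Output = -15 − 0.046875 = -15.046875 dBV.

-15.046875 dBV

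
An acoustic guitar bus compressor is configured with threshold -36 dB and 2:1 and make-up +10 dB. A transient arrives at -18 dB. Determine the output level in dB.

The input is 18 dB above the -36 dB threshold.
The 18 dB excess becomes 9 dB after 2:1 reduction.
That puts the output at -27 dB; make-up adds 10 dB, giving -17 dB.

-17 dB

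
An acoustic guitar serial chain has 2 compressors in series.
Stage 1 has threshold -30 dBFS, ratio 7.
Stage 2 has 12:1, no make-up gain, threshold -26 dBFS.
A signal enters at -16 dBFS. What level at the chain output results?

-28 dBFS

Stage 1: 14 dB above -30 dBFS, reduced 7:1 to 2 dB above → -28 dBFS.
Stage 2: -28 dBFS is at or below the -26 dBFS threshold — no compression; output -28 dBFS.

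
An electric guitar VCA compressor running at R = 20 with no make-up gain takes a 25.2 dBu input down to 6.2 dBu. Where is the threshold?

Let T be the threshold. Output overshoot = (input overshoot)/R, so 6.2 − T = (25.2 − T)/20.
20·(6.2 − T) = 25.2 − T → 19·T = 124 − 25.2 = 98.8.
T = 98.8/19 = 5.2 dBu.

5.2 dBu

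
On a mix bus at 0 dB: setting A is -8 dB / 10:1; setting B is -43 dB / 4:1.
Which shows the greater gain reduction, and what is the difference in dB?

B, by 25.05 dB

A: GR = 8 − 8/10 = 7.2 dB.
B: GR = 43 − 43/4 = 32.25 dB.
B reduces 25.05 dB more.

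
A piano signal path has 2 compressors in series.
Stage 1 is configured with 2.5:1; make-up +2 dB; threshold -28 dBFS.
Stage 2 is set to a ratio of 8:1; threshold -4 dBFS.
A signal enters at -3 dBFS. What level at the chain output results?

-16 dBFS

Stage 1: overshoot 25 dB → 25/2.5 = 10 dB → -18 dBFS; +2 dB make-up → -16 dBFS.
Stage 2: -16 dBFS ≤ -4 dBFS, so stage 2 doesn't engage; output -16 dBFS.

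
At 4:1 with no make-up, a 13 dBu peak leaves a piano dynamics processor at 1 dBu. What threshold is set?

Let T be the threshold. Output overshoot = (input overshoot)/R, so 1 − T = (13 − T)/4.
4·(1 − T) = 13 − T → 3·T = 4 − 13 = -9.
T = -9/3 = -3 dBu.

-3 dBu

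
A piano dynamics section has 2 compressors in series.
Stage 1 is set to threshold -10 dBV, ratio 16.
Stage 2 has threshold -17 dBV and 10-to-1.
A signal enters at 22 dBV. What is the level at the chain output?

-16.1 dBV

Stage 1: 22 dBV is 32 dB over -10 dBV; at 16:1 that becomes 2 dB over, giving -8 dBV.
Stage 2: overshoot 9 dB → 9/10 = 0.9 dB → -16.1 dBV.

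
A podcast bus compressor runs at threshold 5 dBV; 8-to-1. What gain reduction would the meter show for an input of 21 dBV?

21 dBV exceeds the threshold by 16 dB.
After 8:1 compression the overshoot becomes 16/8 = 2 dB.
GR = overshoot in − overshoot out = 16 − 2 = 14 dB.

14 dB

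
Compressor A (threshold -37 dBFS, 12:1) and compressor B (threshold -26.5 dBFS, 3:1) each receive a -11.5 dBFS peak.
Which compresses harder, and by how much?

A: 25.5 dB over, compressed to 2.125 dB over, so 23.375 dB of GR.
B: 15 dB over, compressed to 5 dB over, so 10 dB of GR.
Difference: 13.375 dB in favour of A.

A, by 13.375 dB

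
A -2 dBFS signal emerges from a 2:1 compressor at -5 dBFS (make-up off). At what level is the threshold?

-8 dBFS

Input is 6 dB above T (since output overshoot × R = input overshoot: (-5 − T)·2 = -2 − T gives T = -8 dBFS).
Check: -8 + (-2 − (-8))/2 = -8 + 3 = -5 dBFS. ✓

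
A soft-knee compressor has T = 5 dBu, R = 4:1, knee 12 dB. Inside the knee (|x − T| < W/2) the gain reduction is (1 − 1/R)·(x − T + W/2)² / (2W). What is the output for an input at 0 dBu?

x − T + W/2 = 0 − 5 + 6 = 1.
GR = (1 − 1/4) × 1² / 24 = 0.75 × 1 / 24 = 0.03125 dB.
Output = 0 − 0.03125 = -0.03125 dBu.

-0.03125 dBu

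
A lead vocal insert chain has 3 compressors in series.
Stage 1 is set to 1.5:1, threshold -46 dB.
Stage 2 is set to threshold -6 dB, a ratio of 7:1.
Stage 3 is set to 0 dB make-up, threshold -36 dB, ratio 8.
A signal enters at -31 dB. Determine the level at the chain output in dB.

Stage 1: overshoot 15 dB → 15/1.5 = 10 dB → -36 dB.
Stage 2: -36 dB is at or below the -6 dB threshold — no compression; output -36 dB.
Stage 3: -36 dB is at or below the -36 dB threshold — no compression; output -36 dB.

-36 dB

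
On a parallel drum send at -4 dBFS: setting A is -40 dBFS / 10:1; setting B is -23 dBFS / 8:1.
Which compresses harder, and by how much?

A: overshoot 36 dB → output overshoot 3.6 dB → GR 32.4 dB.
B: overshoot 19 dB → output overshoot 2.375 dB → GR 16.625 dB.
A reduces 15.775 dB more.

A, by 15.775 dB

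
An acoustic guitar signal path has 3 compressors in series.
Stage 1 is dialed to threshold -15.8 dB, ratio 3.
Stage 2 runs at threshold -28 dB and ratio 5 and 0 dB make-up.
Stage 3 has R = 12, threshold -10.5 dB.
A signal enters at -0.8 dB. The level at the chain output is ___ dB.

-24.56 dB

Stage 1: -0.8 dB is 15 dB over -15.8 dB; at 3:1 that becomes 5 dB over, giving -10.8 dB.
Stage 2: overshoot 17.2 dB → 17.2/5 = 3.44 dB → -24.56 dB.
Stage 3: -24.56 dB is at or below the -10.5 dB threshold — no compression; output -24.56 dB.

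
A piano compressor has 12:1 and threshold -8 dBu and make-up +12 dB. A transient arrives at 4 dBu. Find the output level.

5 dBu

4 dBu sits 12 dB over threshold.
The 12 dB excess becomes 1 dB after 12:1 reduction.
So the level is -8 + 1 = -7 dBu; make-up adds 12 dB, giving 5 dBu.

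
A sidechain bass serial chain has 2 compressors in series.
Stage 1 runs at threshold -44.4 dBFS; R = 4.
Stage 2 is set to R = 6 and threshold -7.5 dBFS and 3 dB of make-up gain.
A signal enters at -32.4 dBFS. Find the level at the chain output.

Stage 1: overshoot 12 dB → 12/4 = 3 dB → -41.4 dBFS.
Stage 2: -41.4 dBFS is at or below the -7.5 dBFS threshold — no compression; make-up brings it to -38.4 dBFS.

-38.4 dBFS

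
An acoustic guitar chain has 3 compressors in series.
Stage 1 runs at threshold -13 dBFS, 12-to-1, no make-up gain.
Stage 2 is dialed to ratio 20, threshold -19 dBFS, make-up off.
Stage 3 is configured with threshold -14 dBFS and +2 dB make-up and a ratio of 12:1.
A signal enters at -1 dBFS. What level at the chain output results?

Stage 1: 12 dB above -13 dBFS, reduced 12:1 to 1 dB above → -12 dBFS.
Stage 2: 7 dB above -19 dBFS, reduced 20:1 to 0.35 dB above → -18.65 dBFS.
Stage 3: -18.65 dBFS is at or below the -14 dBFS threshold — no compression; make-up brings it to -16.65 dBFS.

-16.65 dBFS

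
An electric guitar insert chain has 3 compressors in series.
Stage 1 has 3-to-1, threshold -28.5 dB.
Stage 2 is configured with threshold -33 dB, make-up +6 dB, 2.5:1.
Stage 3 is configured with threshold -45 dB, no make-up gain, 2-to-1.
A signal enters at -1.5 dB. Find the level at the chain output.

-33.3 dB

Stage 1: 27 dB above -28.5 dB, reduced 3:1 to 9 dB above → -19.5 dB.
Stage 2: -19.5 dB is 13.5 dB over -33 dB; at 2.5:1 that becomes 5.4 dB over, giving -27.6 dB; +6 dB make-up → -21.6 dB.
Stage 3: 23.4 dB above -45 dB, reduced 2:1 to 11.7 dB above → -33.3 dB.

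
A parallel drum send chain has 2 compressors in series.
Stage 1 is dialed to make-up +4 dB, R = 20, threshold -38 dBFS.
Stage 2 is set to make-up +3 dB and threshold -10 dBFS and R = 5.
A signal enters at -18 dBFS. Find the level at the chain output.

Stage 1: 20 dB above -38 dBFS, reduced 20:1 to 1 dB above → -37 dBFS; +4 dB make-up → -33 dBFS.
Stage 2: -33 dBFS ≤ -10 dBFS, so stage 2 doesn't engage; make-up brings it to -30 dBFS.

-30 dBFS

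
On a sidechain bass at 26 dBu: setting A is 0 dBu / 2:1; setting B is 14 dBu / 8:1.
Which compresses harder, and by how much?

A, by 2.5 dB

A: GR = 26 − 26/2 = 13 dB.
B: GR = 12 − 12/8 = 10.5 dB.
Difference: 2.5 dB in favour of A.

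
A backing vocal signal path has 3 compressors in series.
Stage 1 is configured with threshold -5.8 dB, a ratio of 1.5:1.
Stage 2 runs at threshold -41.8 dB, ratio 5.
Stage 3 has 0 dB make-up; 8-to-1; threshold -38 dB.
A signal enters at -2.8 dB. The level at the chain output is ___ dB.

Stage 1: overshoot 3 dB → 3/1.5 = 2 dB → -3.8 dB.
Stage 2: overshoot 38 dB → 38/5 = 7.6 dB → -34.2 dB.
Stage 3: overshoot 3.8 dB → 3.8/8 = 0.475 dB → -37.525 dB.

-37.525 dB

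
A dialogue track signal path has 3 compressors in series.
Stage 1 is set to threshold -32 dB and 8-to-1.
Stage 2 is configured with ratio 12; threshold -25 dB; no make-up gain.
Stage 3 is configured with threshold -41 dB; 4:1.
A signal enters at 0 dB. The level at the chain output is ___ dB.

-37.75 dB

Stage 1: 32 dB above -32 dB, reduced 8:1 to 4 dB above → -28 dB.
Stage 2: -28 dB is at or below the -25 dB threshold — no compression; output -28 dB.
Stage 3: -28 dB is 13 dB over -41 dB; at 4:1 that becomes 3.25 dB over, giving -37.75 dB.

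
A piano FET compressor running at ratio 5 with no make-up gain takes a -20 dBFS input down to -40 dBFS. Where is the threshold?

Let T be the threshold. Output overshoot = (input overshoot)/R, so -40 − T = (-20 − T)/5.
5·(-40 − T) = -20 − T → 4·T = -200 − (-20) = -180.
T = -180/4 = -45 dBFS.

-45 dBFS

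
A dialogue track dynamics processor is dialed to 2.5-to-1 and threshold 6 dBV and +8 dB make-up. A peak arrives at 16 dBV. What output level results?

Overshoot: 16 − 6 = 10 dB.
The 10 dB excess becomes 4 dB after 2.5:1 reduction.
Output = 6 + 4 = 10 dBV; make-up adds 8 dB, giving 18 dBV.

18 dBV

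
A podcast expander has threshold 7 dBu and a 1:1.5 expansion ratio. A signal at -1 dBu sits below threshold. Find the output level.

-5 dBu

Undershoot = 7 − (-1) = 8 dB.
At 1:1.5, that expands to 12 dB under threshold.
Output = 7 − 12 = -5 dBu.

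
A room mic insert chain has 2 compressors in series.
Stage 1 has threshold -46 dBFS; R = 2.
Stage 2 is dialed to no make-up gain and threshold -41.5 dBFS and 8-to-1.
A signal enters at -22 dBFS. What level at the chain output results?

-40.5625 dBFS

Stage 1: 24 dB above -46 dBFS, reduced 2:1 to 12 dB above → -34 dBFS.
Stage 2: overshoot 7.5 dB → 7.5/8 = 0.9375 dB → -40.5625 dBFS.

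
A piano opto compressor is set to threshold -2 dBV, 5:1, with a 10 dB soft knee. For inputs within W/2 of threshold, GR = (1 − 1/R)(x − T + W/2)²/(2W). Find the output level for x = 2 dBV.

x − T + W/2 = 2 − (-2) + 5 = 9.
GR = (1 − 1/5) × 9² / 20 = 0.8 × 81 / 20 = 3.24 dB.
Output = 2 − 3.24 = -1.24 dBV.

-1.24 dBV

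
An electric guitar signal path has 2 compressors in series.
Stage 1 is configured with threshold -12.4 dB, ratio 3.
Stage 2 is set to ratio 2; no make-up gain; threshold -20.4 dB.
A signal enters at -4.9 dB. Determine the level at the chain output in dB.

-15.15 dB

Stage 1: -4.9 dB is 7.5 dB over -12.4 dB; at 3:1 that becomes 2.5 dB over, giving -9.9 dB.
Stage 2: 10.5 dB above -20.4 dB, reduced 2:1 to 5.25 dB above → -15.15 dB.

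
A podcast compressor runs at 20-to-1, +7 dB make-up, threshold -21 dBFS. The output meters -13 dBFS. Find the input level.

-1 dBFS

Stripping the +7 dB make-up gives -20 dBFS at the gain stage.
The compressed level sits -20 − (-21) = 1 dB over threshold.
Input overshoot = R × output overshoot = 20 dB → input = -21 + 20 = -1 dBFS.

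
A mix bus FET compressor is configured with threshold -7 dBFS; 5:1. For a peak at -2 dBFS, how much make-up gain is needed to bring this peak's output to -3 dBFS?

3 dB

Overshoot 5 dB → 5/5 = 1 dB after compression, so the compressed level is -7 + 1 = -6 dBFS.
Make-up = target − compressed = -3 − (-6) = 3 dB.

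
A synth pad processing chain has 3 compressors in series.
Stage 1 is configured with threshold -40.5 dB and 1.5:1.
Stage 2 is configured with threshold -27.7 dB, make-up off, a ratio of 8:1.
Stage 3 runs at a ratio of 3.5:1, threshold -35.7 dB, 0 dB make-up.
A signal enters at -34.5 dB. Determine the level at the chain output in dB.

Stage 1: -34.5 dB is 6 dB over -40.5 dB; at 1.5:1 that becomes 4 dB over, giving -36.5 dB.
Stage 2: below threshold (-36.5 ≤ -27.7); passes unchanged; output -36.5 dB.
Stage 3: below threshold (-36.5 ≤ -35.7); passes unchanged; output -36.5 dB.

-36.5 dB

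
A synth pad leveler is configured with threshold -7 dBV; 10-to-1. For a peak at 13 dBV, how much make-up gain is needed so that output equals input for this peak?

Overshoot 20 dB → 20/10 = 2 dB after compression, so the compressed level is -7 + 2 = -5 dBV.
Make-up = target − compressed = 13 − (-5) = 18 dB.

18 dB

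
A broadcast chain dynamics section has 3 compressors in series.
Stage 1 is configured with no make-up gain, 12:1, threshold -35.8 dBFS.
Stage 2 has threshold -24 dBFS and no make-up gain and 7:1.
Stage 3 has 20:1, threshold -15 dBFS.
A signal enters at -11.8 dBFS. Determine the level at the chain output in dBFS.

Stage 1: -11.8 dBFS is 24 dB over -35.8 dBFS; at 12:1 that becomes 2 dB over, giving -33.8 dBFS.
Stage 2: below threshold (-33.8 ≤ -24); passes unchanged; output -33.8 dBFS.
Stage 3: -33.8 dBFS ≤ -15 dBFS, so stage 3 doesn't engage; output -33.8 dBFS.

-33.8 dBFS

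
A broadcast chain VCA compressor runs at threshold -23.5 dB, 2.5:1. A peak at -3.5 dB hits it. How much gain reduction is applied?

12 dB

The signal is 20 dB above threshold.
A 2.5:1 ratio leaves 8 dB of that excess.
GR = overshoot in − overshoot out = 20 − 8 = 12 dB.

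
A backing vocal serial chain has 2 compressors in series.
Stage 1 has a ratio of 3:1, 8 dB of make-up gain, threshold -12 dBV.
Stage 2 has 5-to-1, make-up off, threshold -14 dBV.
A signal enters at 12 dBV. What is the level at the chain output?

-10.4 dBV

Stage 1: 24 dB above -12 dBV, reduced 3:1 to 8 dB above → -4 dBV; +8 dB make-up → 4 dBV.
Stage 2: 4 dBV is 18 dB over -14 dBV; at 5:1 that becomes 3.6 dB over, giving -10.4 dBV.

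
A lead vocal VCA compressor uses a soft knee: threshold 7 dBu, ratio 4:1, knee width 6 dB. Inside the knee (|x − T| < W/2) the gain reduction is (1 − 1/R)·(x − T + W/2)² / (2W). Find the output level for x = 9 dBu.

7.4375 dBu

x − T + W/2 = 9 − 7 + 3 = 5.
GR = (1 − 1/4) × 5² / 12 = 0.75 × 25 / 12 = 1.5625 dB.
Output = 9 − 1.5625 = 7.4375 dBu.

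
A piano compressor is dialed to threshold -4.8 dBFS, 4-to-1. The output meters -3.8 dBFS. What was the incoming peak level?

-0.8 dBFS

That's 1 dB above the -4.8 dBFS threshold.
Before 4:1 compression the overshoot was 1 × 4 = 4 dB, so input = -4.8 + 4 = -0.8 dBFS.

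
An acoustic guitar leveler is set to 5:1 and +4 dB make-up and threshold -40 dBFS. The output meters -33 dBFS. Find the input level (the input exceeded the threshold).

Stripping the +4 dB make-up gives -37 dBFS at the gain stage.
That's 3 dB above the -40 dBFS threshold.
Before 5:1 compression the overshoot was 3 × 5 = 15 dB, so input = -40 + 15 = -25 dBFS.

-25 dBFS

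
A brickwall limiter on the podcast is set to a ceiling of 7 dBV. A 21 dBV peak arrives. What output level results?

7 dBV

The limiter clamps the peak to its 7 dBV ceiling.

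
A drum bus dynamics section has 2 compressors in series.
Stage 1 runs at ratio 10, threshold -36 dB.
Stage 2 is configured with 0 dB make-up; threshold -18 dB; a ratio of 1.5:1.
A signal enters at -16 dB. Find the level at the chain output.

Stage 1: -16 dB is 20 dB over -36 dB; at 10:1 that becomes 2 dB over, giving -34 dB.
Stage 2: -34 dB ≤ -18 dB, so stage 2 doesn't engage; output -34 dB.

-34 dB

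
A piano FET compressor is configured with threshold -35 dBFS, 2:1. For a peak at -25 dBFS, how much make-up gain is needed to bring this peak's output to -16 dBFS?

The peak compresses to -35 + 10/2 = -30 dBFS.
To reach -16 dBFS requires -16 − (-30) = 14 dB of make-up.

14 dB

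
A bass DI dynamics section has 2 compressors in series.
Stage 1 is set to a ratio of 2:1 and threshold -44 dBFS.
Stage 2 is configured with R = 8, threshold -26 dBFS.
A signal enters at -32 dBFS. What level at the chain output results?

-38 dBFS

Stage 1: overshoot 12 dB → 12/2 = 6 dB → -38 dBFS.
Stage 2: below threshold (-38 ≤ -26); passes unchanged; output -38 dBFS.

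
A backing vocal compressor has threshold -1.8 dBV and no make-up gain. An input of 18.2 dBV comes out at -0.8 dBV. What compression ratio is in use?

20:1

Input overshoot = 18.2 − (-1.8) = 20 dB; output overshoot = -0.8 − (-1.8) = 1 dB.
Ratio = 20 / 1 = 20.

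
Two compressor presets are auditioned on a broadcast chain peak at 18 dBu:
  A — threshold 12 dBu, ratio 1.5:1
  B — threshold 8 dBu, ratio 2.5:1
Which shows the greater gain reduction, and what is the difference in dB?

A: 6 dB over, compressed to 4 dB over, so 2 dB of GR.
B: 10 dB over, compressed to 4 dB over, so 6 dB of GR.
B applies 4 dB more gain reduction.

B, by 4 dB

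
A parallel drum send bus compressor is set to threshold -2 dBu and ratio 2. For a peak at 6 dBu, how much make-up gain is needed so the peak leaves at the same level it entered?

Without make-up, output = threshold + overshoot/2 = -2 + 4 = 2 dBu.
Gap to target: 4 dB.

4 dB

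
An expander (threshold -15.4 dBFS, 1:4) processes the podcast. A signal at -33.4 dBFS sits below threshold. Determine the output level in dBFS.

-87.4 dBFS

The input is 18 dB below the -15.4 dBFS threshold.
A 1:4 expander multiplies undershoot by 4: 18 × 4 = 72 dB below threshold.
Output = -15.4 − 72 = -87.4 dBFS.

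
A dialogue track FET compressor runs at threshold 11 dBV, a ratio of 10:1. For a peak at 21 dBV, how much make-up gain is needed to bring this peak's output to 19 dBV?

Without make-up, output = threshold + overshoot/10 = 11 + 1 = 12 dBV.
Gap to target: 7 dB.

7 dB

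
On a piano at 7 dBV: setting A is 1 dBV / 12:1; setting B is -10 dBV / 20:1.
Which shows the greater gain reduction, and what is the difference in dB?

B, by 10.65 dB

A: overshoot 6 dB → output overshoot 0.5 dB → GR 5.5 dB.
B: overshoot 17 dB → output overshoot 0.85 dB → GR 16.15 dB.
B applies 10.65 dB more gain reduction.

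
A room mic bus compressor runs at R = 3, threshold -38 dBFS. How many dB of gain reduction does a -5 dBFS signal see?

Overshoot = -5 − (-38) = 33 dB.
At 3:1, output sits 33/3 = 11 dB above threshold.
Gain reduction = 33 − 11 = 22 dB.

22 dB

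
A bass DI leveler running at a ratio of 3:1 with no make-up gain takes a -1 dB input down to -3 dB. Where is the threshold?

Let T be the threshold. Output overshoot = (input overshoot)/R, so -3 − T = (-1 − T)/3.
3·(-3 − T) = -1 − T → 2·T = -9 − (-1) = -8.
T = -8/2 = -4 dB.

-4 dB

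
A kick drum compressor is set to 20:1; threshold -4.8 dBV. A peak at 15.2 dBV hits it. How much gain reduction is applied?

15.2 dBV exceeds the threshold by 20 dB.
At 20:1, output sits 20/20 = 1 dB above threshold.
So the signal is attenuated by 20 − 1 = 19 dB.

19 dB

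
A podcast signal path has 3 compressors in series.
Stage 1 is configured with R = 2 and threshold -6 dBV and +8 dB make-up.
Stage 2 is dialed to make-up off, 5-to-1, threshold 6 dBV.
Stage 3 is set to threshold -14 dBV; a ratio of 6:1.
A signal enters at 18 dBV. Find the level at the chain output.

-10.4 dBV

Stage 1: overshoot 24 dB → 24/2 = 12 dB → 6 dBV; +8 dB make-up → 14 dBV.
Stage 2: 8 dB above 6 dBV, reduced 5:1 to 1.6 dB above → 7.6 dBV.
Stage 3: 7.6 dBV is 21.6 dB over -14 dBV; at 6:1 that becomes 3.6 dB over, giving -10.4 dBV.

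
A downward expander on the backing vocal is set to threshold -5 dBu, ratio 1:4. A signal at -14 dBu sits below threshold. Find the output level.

-41 dBu

Undershoot = (-5) − (-14) = 9 dB.
At 1:4, that expands to 36 dB under threshold.
Output = -5 − 36 = -41 dBu.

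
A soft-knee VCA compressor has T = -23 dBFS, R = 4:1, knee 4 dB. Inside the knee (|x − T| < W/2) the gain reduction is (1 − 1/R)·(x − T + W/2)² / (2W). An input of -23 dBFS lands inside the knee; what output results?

-23.375 dBFS

x − T + W/2 = -23 − (-23) + 2 = 2.
GR = (1 − 1/4) × 2² / 8 = 0.75 × 4 / 8 = 0.375 dB.
Output = -23 − 0.375 = -23.375 dBFS.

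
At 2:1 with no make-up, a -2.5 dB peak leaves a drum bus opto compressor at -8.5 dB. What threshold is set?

Let T be the threshold. Output overshoot = (input overshoot)/R, so -8.5 − T = (-2.5 − T)/2.
2·(-8.5 − T) = -2.5 − T → 1·T = -17 − (-2.5) = -14.5.
T = -14.5/1 = -14.5 dB.

-14.5 dB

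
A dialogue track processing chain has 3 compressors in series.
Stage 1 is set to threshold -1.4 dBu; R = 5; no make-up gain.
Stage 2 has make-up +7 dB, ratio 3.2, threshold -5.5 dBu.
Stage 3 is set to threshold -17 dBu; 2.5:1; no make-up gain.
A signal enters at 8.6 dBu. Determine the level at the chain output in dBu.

Stage 1: 8.6 dBu is 10 dB over -1.4 dBu; at 5:1 that becomes 2 dB over, giving 0.6 dBu.
Stage 2: 0.6 dBu is 6.1 dB over -5.5 dBu; at 3.2:1 that becomes 1.90625 dB over, giving -3.59375 dBu; +7 dB make-up → 3.40625 dBu.
Stage 3: 20.40625 dB above -17 dBu, reduced 2.5:1 to 8.1625 dB above → -8.8375 dBu.

-8.8375 dBu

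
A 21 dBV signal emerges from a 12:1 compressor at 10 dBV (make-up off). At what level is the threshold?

9 dBV

Input is 12 dB above T (since output overshoot × R = input overshoot: (10 − T)·12 = 21 − T gives T = 9 dBV).
Check: 9 + (21 − 9)/12 = 9 + 1 = 10 dBV. ✓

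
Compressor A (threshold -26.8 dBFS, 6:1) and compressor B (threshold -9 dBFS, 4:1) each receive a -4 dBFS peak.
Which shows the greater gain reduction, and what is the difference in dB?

A, by 15.25 dB

A: GR = 22.8 − 22.8/6 = 19 dB.
B: GR = 5 − 5/4 = 3.75 dB.
A applies 15.25 dB more gain reduction.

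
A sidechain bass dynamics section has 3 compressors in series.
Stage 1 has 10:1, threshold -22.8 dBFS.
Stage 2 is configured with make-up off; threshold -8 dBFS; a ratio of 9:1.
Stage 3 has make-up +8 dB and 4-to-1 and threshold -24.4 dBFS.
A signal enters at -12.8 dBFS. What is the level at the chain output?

-15.75 dBFS

Stage 1: overshoot 10 dB → 10/10 = 1 dB → -21.8 dBFS.
Stage 2: -21.8 dBFS ≤ -8 dBFS, so stage 2 doesn't engage; output -21.8 dBFS.
Stage 3: 2.6 dB above -24.4 dBFS, reduced 4:1 to 0.65 dB above → -23.75 dBFS; +8 dB make-up → -15.75 dBFS.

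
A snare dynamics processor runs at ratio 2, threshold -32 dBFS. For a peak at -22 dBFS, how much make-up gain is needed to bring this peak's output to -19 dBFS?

Overshoot 10 dB → 10/2 = 5 dB after compression, so the compressed level is -32 + 5 = -27 dBFS.
Make-up = target − compressed = -19 − (-27) = 8 dB.

8 dB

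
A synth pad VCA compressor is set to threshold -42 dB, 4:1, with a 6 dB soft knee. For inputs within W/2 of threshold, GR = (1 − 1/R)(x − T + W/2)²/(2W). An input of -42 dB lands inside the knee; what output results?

-42.5625 dB

x − T + W/2 = -42 − (-42) + 3 = 3.
GR = (1 − 1/4) × 3² / 12 = 0.75 × 9 / 12 = 0.5625 dB.
Output = -42 − 0.5625 = -42.5625 dB.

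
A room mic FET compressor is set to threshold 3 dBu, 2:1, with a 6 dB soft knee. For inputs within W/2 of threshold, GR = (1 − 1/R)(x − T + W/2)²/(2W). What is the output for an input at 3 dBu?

2.625 dBu

x − T + W/2 = 3 − 3 + 3 = 3.
GR = (1 − 1/2) × 3² / 12 = 0.5 × 9 / 12 = 0.375 dB.
Output = 3 − 0.375 = 2.625 dBu.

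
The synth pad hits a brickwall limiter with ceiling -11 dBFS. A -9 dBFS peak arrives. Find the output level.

At ∞:1, everything above -11 dBFS is held at the ceiling.

-11 dBFS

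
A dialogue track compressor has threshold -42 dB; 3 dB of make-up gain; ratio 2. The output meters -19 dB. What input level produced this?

Remove make-up: -19 − 3 = -22 dB.
That's 20 dB above the -42 dB threshold.
Undo the ratio: input overshoot = 20 × 2 = 40 dB, giving input = -2 dB.

-2 dB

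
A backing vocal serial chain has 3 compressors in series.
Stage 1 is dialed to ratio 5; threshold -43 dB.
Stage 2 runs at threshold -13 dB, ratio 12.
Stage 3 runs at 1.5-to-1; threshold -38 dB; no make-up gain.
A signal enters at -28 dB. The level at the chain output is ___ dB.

Stage 1: 15 dB above -43 dB, reduced 5:1 to 3 dB above → -40 dB.
Stage 2: -40 dB is at or below the -13 dB threshold — no compression; output -40 dB.
Stage 3: -40 dB ≤ -38 dB, so stage 3 doesn't engage; output -40 dB.

-40 dB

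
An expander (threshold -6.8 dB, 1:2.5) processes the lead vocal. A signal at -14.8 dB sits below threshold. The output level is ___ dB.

-26.8 dB

Below threshold, a 1:2.5 expander applies gain = (2.5−1)×(T − x) of attenuation.
(2.5−1) × 8 = 12 dB, so output = -14.8 − 12 = -26.8 dB.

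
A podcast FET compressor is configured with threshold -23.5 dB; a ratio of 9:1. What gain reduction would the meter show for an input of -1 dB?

20 dB

-1 dB exceeds the threshold by 22.5 dB.
After 9:1 compression the overshoot becomes 22.5/9 = 2.5 dB.
Gain reduction = 22.5 − 2.5 = 20 dB.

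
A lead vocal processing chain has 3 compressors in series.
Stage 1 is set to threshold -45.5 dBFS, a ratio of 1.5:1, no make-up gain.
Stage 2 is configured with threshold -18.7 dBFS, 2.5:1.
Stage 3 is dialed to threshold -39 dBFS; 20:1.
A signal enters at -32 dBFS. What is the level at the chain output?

Stage 1: 13.5 dB above -45.5 dBFS, reduced 1.5:1 to 9 dB above → -36.5 dBFS.
Stage 2: -36.5 dBFS is at or below the -18.7 dBFS threshold — no compression; output -36.5 dBFS.
Stage 3: overshoot 2.5 dB → 2.5/20 = 0.125 dB → -38.875 dBFS.

-38.875 dBFS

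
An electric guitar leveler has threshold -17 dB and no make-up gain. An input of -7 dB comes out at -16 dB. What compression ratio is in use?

10:1

Input overshoot = -7 − (-17) = 10 dB; output overshoot = -16 − (-17) = 1 dB.
Ratio = 10 / 1 = 10.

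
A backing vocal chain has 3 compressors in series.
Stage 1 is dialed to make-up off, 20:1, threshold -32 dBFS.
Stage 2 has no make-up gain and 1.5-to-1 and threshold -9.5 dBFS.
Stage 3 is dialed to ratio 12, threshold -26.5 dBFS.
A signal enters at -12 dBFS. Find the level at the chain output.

Stage 1: 20 dB above -32 dBFS, reduced 20:1 to 1 dB above → -31 dBFS.
Stage 2: below threshold (-31 ≤ -9.5); passes unchanged; output -31 dBFS.
Stage 3: -31 dBFS ≤ -26.5 dBFS, so stage 3 doesn't engage; output -31 dBFS.

-31 dBFS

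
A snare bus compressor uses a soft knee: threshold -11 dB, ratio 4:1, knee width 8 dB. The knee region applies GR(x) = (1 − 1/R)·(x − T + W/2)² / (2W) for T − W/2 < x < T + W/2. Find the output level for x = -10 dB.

-11.171875 dB

x − T + W/2 = -10 − (-11) + 4 = 5.
GR = (1 − 1/4) × 5² / 16 = 0.75 × 25 / 16 = 1.171875 dB.
Output = -10 − 1.171875 = -11.171875 dB.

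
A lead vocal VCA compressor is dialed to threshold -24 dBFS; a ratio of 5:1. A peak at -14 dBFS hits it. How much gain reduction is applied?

8 dB

The signal is 10 dB above threshold.
A 5:1 ratio leaves 2 dB of that excess.
GR = overshoot in − overshoot out = 10 − 2 = 8 dB.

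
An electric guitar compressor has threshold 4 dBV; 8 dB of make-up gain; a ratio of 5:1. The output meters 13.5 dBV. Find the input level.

Stripping the +8 dB make-up gives 5.5 dBV at the gain stage.
That's 1.5 dB above the 4 dBV threshold.
Undo the ratio: input overshoot = 1.5 × 5 = 7.5 dB, giving input = 11.5 dBV.

11.5 dBV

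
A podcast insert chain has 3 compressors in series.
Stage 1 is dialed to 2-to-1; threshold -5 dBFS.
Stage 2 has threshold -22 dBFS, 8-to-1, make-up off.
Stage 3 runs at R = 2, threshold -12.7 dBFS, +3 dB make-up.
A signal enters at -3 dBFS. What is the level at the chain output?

-16.75 dBFS

Stage 1: overshoot 2 dB → 2/2 = 1 dB → -4 dBFS.
Stage 2: -4 dBFS is 18 dB over -22 dBFS; at 8:1 that becomes 2.25 dB over, giving -19.75 dBFS.
Stage 3: -19.75 dBFS is at or below the -12.7 dBFS threshold — no compression; make-up brings it to -16.75 dBFS.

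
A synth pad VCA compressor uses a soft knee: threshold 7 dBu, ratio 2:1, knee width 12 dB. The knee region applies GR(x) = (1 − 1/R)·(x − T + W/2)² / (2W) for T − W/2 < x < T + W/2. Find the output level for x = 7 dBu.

x − T + W/2 = 7 − 7 + 6 = 6.
GR = (1 − 1/2) × 6² / 24 = 0.5 × 36 / 24 = 0.75 dB.
Output = 7 − 0.75 = 6.25 dBu.

6.25 dBu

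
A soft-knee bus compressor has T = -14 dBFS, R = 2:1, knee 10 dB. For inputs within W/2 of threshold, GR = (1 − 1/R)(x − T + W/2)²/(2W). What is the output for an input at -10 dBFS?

x − T + W/2 = -10 − (-14) + 5 = 9.
GR = (1 − 1/2) × 9² / 20 = 0.5 × 81 / 20 = 2.025 dB.
Output = -10 − 2.025 = -12.025 dBFS.

-12.025 dBFS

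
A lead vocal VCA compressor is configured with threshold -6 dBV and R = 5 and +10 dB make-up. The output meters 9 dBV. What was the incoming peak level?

Before make-up, the level was 9 − 10 = -1 dBV.
Post-compression overshoot = -1 − (-6) = 5 dB.
Undo the ratio: input overshoot = 5 × 5 = 25 dB, giving input = 19 dBV.

19 dBV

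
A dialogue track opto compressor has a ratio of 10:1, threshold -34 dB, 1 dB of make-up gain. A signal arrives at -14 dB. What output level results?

-31 dB

The input is 20 dB above the -34 dB threshold.
The 20 dB excess becomes 2 dB after 10:1 reduction.
So the level is -34 + 2 = -32 dB; make-up adds 1 dB, giving -31 dB.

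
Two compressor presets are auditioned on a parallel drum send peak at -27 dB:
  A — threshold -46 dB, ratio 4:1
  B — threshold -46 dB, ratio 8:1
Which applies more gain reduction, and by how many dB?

A: GR = 19 − 19/4 = 14.25 dB.
B: GR = 19 − 19/8 = 16.625 dB.
Difference: 2.375 dB in favour of B.

B, by 2.375 dB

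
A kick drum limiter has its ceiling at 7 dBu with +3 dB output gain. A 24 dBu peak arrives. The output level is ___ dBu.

At ∞:1, everything above 7 dBu is held at the ceiling.
Output gain then adds 3 dB: 7 + 3 = 10 dBu.

10 dBu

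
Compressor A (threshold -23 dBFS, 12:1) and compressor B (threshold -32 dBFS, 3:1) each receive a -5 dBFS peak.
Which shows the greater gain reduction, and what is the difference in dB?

B, by 1.5 dB

A: GR = 18 − 18/12 = 16.5 dB.
B: GR = 27 − 27/3 = 18 dB.
B applies 1.5 dB more gain reduction.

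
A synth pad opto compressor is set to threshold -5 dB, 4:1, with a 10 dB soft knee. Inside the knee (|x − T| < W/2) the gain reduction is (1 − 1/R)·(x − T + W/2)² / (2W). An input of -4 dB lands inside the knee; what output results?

x − T + W/2 = -4 − (-5) + 5 = 6.
GR = (1 − 1/4) × 6² / 20 = 0.75 × 36 / 20 = 1.35 dB.
Output = -4 − 1.35 = -5.35 dB.

-5.35 dB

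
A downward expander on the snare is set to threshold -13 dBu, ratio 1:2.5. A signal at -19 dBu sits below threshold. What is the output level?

Undershoot = (-13) − (-19) = 6 dB.
At 1:2.5, that expands to 15 dB under threshold.
Output = -13 − 15 = -28 dBu.

-28 dBu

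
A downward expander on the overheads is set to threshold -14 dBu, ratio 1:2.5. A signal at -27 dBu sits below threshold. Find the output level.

The input is 13 dB below the -14 dBu threshold.
A 1:2.5 expander multiplies undershoot by 2.5: 13 × 2.5 = 32.5 dB below threshold.
Output = -14 − 32.5 = -46.5 dBu.

-46.5 dBu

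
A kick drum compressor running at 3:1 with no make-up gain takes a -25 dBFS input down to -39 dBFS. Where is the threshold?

-46 dBFS

Input is 21 dB above T (since output overshoot × R = input overshoot: (-39 − T)·3 = -25 − T gives T = -46 dBFS).
Check: -46 + (-25 − (-46))/3 = -46 + 7 = -39 dBFS. ✓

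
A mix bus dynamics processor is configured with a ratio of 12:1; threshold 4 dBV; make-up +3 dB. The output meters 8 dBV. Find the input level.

Before make-up, the level was 8 − 3 = 5 dBV.
Post-compression overshoot = 5 − 4 = 1 dB.
Before 12:1 compression the overshoot was 1 × 12 = 12 dB, so input = 4 + 12 = 16 dBV.

16 dBV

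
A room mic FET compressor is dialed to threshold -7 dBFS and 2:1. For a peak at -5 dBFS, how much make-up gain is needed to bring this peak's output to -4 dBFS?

2 dB

Without make-up, output = threshold + overshoot/2 = -7 + 1 = -6 dBFS.
Gap to target: 2 dB.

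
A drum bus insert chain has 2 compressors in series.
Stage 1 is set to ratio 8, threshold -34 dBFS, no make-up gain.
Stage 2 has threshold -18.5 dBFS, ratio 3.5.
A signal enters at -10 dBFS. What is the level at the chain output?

-31 dBFS

Stage 1: 24 dB above -34 dBFS, reduced 8:1 to 3 dB above → -31 dBFS.
Stage 2: -31 dBFS ≤ -18.5 dBFS, so stage 2 doesn't engage; output -31 dBFS.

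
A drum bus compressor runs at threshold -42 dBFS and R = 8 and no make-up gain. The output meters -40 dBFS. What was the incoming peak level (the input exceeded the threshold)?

-26 dBFS

The compressed level sits -40 − (-42) = 2 dB over threshold.
Input overshoot = R × output overshoot = 16 dB → input = -42 + 16 = -26 dBFS.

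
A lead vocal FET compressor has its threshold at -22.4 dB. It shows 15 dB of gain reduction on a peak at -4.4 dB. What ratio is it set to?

Input overshoot = -4.4 − (-22.4) = 18 dB.
Output overshoot = 18 − 15 = 3 dB.
Ratio = input overshoot / output overshoot = 18 / 3 = 6.

6:1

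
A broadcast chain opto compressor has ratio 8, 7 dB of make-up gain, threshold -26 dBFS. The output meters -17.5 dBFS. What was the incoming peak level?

-14 dBFS

Stripping the +7 dB make-up gives -24.5 dBFS at the gain stage.
The compressed level sits -24.5 − (-26) = 1.5 dB over threshold.
Undo the ratio: input overshoot = 1.5 × 8 = 12 dB, giving input = -14 dBFS.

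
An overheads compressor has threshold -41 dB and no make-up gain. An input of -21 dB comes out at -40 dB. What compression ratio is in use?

20:1

Input overshoot = -21 − (-41) = 20 dB; output overshoot = -40 − (-41) = 1 dB.
Ratio = 20 / 1 = 20.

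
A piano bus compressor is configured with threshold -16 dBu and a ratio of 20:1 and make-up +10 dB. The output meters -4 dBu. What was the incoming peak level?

24 dBu

Before make-up, the level was -4 − 10 = -14 dBu.
That's 2 dB above the -16 dBu threshold.
Undo the ratio: input overshoot = 2 × 20 = 40 dB, giving input = 24 dBu.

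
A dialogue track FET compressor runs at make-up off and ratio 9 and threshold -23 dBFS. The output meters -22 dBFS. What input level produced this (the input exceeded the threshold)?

-14 dBFS

Post-compression overshoot = -22 − (-23) = 1 dB.
Input overshoot = R × output overshoot = 9 dB → input = -23 + 9 = -14 dBFS.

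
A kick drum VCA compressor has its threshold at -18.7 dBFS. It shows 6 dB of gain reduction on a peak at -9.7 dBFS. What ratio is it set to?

3:1

Input overshoot = -9.7 − (-18.7) = 9 dB.
Output overshoot = 9 − 6 = 3 dB.
Ratio = input overshoot / output overshoot = 9 / 3 = 3.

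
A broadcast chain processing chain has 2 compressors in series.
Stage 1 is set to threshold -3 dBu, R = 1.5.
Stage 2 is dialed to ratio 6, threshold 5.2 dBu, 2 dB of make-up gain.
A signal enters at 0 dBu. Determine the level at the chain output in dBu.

1 dBu

Stage 1: 3 dB above -3 dBu, reduced 1.5:1 to 2 dB above → -1 dBu.
Stage 2: -1 dBu ≤ 5.2 dBu, so stage 2 doesn't engage; make-up brings it to 1 dBu.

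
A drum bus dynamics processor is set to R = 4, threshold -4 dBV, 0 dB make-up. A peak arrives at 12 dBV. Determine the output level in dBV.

Overshoot: 12 − (-4) = 16 dB.
4:1 compression reduces that to 16/4 = 4 dB over.
That puts the output at 0 dBV.

0 dBV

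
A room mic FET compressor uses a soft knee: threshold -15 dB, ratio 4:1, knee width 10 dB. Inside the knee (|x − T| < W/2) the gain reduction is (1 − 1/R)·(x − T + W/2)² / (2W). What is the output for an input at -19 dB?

x − T + W/2 = -19 − (-15) + 5 = 1.
GR = (1 − 1/4) × 1² / 20 = 0.75 × 1 / 20 = 0.0375 dB.
Output = -19 − 0.0375 = -19.0375 dB.

-19.0375 dB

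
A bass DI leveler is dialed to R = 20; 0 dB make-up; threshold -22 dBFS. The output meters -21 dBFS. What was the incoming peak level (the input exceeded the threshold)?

-2 dBFS

The compressed level sits -21 − (-22) = 1 dB over threshold.
Before 20:1 compression the overshoot was 1 × 20 = 20 dB, so input = -22 + 20 = -2 dBFS.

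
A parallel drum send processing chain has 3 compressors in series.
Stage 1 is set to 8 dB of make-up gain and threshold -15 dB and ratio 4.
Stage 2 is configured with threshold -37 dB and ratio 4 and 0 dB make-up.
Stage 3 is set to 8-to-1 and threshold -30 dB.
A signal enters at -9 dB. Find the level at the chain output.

-29.890625 dB

Stage 1: overshoot 6 dB → 6/4 = 1.5 dB → -13.5 dB; +8 dB make-up → -5.5 dB.
Stage 2: -5.5 dB is 31.5 dB over -37 dB; at 4:1 that becomes 7.875 dB over, giving -29.125 dB.
Stage 3: -29.125 dB is 0.875 dB over -30 dB; at 8:1 that becomes 0.109375 dB over, giving -29.890625 dB.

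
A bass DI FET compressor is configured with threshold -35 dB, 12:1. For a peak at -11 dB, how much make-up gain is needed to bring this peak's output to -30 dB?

Overshoot 24 dB → 24/12 = 2 dB after compression, so the compressed level is -35 + 2 = -33 dB.
Make-up = target − compressed = -30 − (-33) = 3 dB.

3 dB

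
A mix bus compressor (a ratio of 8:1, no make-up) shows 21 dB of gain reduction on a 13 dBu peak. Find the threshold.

-11 dBu

Let T be the threshold. Output overshoot = (input overshoot)/R, so -8 − T = (13 − T)/8.
8·(-8 − T) = 13 − T → 7·T = -64 − 13 = -77.
T = -77/7 = -11 dBu.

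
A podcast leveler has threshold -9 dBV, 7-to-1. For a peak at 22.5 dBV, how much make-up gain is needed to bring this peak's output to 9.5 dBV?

Overshoot 31.5 dB → 31.5/7 = 4.5 dB after compression, so the compressed level is -9 + 4.5 = -4.5 dBV.
Make-up = target − compressed = 9.5 − (-4.5) = 14 dB.

14 dB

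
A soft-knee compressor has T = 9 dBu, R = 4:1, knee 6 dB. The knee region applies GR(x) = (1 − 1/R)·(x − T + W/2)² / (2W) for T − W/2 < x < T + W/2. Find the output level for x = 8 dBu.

7.75 dBu

x − T + W/2 = 8 − 9 + 3 = 2.
GR = (1 − 1/4) × 2² / 12 = 0.75 × 4 / 12 = 0.25 dB.
Output = 8 − 0.25 = 7.75 dBu.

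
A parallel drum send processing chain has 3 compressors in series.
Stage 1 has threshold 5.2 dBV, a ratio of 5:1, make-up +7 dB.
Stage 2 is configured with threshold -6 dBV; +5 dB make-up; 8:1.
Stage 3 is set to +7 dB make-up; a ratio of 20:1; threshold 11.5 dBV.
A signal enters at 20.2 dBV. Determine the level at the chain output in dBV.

Stage 1: 15 dB above 5.2 dBV, reduced 5:1 to 3 dB above → 8.2 dBV; +7 dB make-up → 15.2 dBV.
Stage 2: 21.2 dB above -6 dBV, reduced 8:1 to 2.65 dB above → -3.35 dBV; +5 dB make-up → 1.65 dBV.
Stage 3: 1.65 dBV ≤ 11.5 dBV, so stage 3 doesn't engage; make-up brings it to 8.65 dBV.

8.65 dBV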